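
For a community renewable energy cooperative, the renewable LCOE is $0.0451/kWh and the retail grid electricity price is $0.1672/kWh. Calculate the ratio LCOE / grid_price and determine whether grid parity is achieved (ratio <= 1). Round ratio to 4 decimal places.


Compare LCOE to grid price:
  LCOE = $0.0451/kWh, Grid price = $0.1672/kWh
  Ratio = LCOE / grid_price = 0.0451 / 0.1672 = 0.2697
  Grid parity achieved (ratio <= 1)? yes

0.2697


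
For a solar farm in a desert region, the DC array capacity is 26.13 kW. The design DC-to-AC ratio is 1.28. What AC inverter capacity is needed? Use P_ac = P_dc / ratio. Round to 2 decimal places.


The inverter AC capacity is determined by the DC/AC ratio.
Given: P_dc = 26.13 kW, DC/AC ratio = 1.28
P_ac = P_dc / ratio = 26.13 / 1.28
P_ac = 20.41 kW

20.41


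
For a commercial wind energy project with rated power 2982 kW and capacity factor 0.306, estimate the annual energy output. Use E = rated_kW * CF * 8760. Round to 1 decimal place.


Annual energy = rated_kW * capacity_factor * hours_per_year
Given: P_rated = 2982 kW, CF = 0.306, hours = 8760
E = 2982 * 0.306 * 8760
E = 7993429.9 kWh

7993429.9


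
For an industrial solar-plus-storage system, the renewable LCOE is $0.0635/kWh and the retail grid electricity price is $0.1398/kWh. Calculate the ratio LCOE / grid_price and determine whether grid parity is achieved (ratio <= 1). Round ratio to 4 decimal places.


Compare LCOE to grid price:
  LCOE = $0.0635/kWh, Grid price = $0.1398/kWh
  Ratio = LCOE / grid_price = 0.0635 / 0.1398 = 0.4542
  Grid parity achieved (ratio <= 1)? yes

0.4542


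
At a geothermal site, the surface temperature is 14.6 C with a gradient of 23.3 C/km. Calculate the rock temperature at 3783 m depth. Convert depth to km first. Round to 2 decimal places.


Convert depth to km: 3783 / 1000 = 3.783 km
Temperature increase = gradient * depth_km = 23.3 * 3.783 = 88.14 C
Temperature at depth = T_surface + delta_T = 14.6 + 88.14
T = 102.74 C

102.74


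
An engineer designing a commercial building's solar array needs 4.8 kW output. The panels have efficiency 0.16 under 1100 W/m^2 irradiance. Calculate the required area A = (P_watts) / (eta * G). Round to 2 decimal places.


Convert target power to watts: P = 4.8 * 1000 = 4800.0 W
Compute denominator: eta * G = 0.16 * 1100 = 176.0
Required area A = P / (eta * G) = 4800.0 / 176.0
A = 27.27 m^2

27.27


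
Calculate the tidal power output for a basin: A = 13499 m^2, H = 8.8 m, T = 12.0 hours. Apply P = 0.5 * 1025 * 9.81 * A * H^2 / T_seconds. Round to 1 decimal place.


Convert period to seconds: T = 12.0 * 3600 = 43200.0 s
H^2 = 8.8^2 = 77.44
P = 0.5 * rho * g * A * H^2 / T
P = 0.5 * 1025 * 9.81 * 13499 * 77.44 / 43200.0
P = 121659.5 W

121659.5


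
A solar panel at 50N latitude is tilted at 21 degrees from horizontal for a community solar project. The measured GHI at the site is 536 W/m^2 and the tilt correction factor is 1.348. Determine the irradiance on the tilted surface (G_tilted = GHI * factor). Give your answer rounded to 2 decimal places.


Identify the given values:
  GHI = 536 W/m^2, tilt correction factor = 1.348
Apply the formula G_tilted = GHI * factor:
  G_tilted = 536 * 1.348
  G_tilted = 722.53 W/m^2

722.53


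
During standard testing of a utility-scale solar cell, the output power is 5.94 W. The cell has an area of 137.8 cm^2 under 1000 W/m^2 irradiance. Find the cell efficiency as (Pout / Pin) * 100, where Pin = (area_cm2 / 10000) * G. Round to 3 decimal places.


First compute the input power:
  Pin = area_cm2 / 10000 * G = 137.8 / 10000 * 1000 = 13.78 W
Then compute efficiency:
  Efficiency = (Pout / Pin) * 100 = (5.94 / 13.78) * 100
  Efficiency = 43.106%

43.106


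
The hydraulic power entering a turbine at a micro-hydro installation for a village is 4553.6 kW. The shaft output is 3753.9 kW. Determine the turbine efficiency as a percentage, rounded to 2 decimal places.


Turbine efficiency = (output power / input power) * 100
eta = (3753.9 / 4553.6) * 100
eta = 82.44%

82.44


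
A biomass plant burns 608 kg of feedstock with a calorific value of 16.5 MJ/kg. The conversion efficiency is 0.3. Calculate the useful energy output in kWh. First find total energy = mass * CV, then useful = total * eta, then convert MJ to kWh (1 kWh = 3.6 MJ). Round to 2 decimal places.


Total energy = mass * CV = 608 * 16.5 = 10032.0 MJ
Useful energy = total * eta = 10032.0 * 0.3 = 3009.6 MJ
Convert to kWh: 3009.6 / 3.6
Useful energy = 836.00 kWh

836.00


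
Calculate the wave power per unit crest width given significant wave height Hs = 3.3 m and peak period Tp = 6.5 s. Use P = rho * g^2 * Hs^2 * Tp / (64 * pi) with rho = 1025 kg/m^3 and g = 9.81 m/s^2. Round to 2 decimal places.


Apply wave power formula:
  g^2 = 9.81^2 = 96.2361
  Hs^2 = 3.3^2 = 10.89
  Numerator = rho * g^2 * Hs^2 * Tp = 1025 * 96.2361 * 10.89 * 6.5 = 6982374.15
  Denominator = 64 * pi = 201.0619
  P = 6982374.15 / 201.0619 = 34727.48 W/m

34727.48


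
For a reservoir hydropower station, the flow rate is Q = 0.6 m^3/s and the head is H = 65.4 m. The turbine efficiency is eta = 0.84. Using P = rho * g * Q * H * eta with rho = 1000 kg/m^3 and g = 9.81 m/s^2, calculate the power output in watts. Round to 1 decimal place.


Apply the hydropower formula P = rho * g * Q * H * eta
rho * g = 1000 * 9.81 = 9810.0
P = 9810.0 * 0.6 * 65.4 * 0.84
P = 323353.3 W

323353.3


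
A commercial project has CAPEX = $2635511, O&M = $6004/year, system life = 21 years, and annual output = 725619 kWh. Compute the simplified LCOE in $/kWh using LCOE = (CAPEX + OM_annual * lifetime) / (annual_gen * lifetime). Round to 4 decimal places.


Total cost = CAPEX + OM * lifetime = 2635511 + 6004 * 21 = 2635511 + 126084 = 2761595
Total generation = annual * lifetime = 725619 * 21 = 15237999 kWh
LCOE = 2761595 / 15237999
LCOE = 0.1812 $/kWh

0.1812


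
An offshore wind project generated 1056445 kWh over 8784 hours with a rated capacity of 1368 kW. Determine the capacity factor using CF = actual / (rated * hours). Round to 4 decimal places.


Capacity factor = actual output / maximum possible output
Maximum possible = rated * hours = 1368 * 8784 = 12016512 kWh
CF = 1056445 / 12016512
CF = 0.0879

0.0879


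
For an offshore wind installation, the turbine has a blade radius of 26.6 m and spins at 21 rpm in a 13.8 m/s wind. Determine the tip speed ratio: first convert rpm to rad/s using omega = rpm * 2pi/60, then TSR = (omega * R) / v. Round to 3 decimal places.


Convert rotational speed to rad/s:
  omega = 21 * 2 * pi / 60 = 2.1991 rad/s
Compute tip speed:
  v_tip = omega * R = 2.1991 * 26.6 = 58.496 m/s
Tip speed ratio:
  TSR = v_tip / v_wind = 58.496 / 13.8 = 4.239

4.239


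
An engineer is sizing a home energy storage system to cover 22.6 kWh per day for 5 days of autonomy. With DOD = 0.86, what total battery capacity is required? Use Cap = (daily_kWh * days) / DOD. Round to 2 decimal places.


Total energy needed = daily * days = 22.6 * 5 = 113.0 kWh
Account for depth of discharge:
  Cap = total_energy / DOD = 113.0 / 0.86
  Cap = 131.40 kWh

131.40


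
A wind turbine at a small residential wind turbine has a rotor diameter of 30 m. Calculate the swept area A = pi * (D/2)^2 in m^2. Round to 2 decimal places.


Compute the rotor radius:
  r = D / 2 = 30 / 2 = 15.0 m
Calculate swept area:
  A = pi * r^2 = pi * 15.0^2
  A = 706.86 m^2

706.86


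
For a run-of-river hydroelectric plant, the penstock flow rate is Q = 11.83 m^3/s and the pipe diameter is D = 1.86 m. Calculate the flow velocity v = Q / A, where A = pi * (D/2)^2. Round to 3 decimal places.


Compute pipe cross-sectional area:
  A = pi * (D/2)^2 = pi * (1.86/2)^2 = 2.7172 m^2
Calculate velocity:
  v = Q / A = 11.83 / 2.7172
  v = 4.354 m/s

4.354


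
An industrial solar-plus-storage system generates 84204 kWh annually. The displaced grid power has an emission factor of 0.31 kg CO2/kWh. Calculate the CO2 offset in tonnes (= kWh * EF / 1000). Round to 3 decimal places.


CO2 offset in kg = generation * emission_factor
CO2 offset = 84204 * 0.31 = 26103.24 kg
Convert to tonnes:
  CO2 offset = 26103.24 / 1000 = 26.103 tonnes

26.103


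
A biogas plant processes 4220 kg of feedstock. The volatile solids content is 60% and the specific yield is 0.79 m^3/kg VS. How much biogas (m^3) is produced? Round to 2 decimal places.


Compute volatile solids:
  VS = mass * VS_fraction = 4220 * 0.6 = 2532.0 kg
Calculate biogas volume:
  Biogas = VS * specific_yield = 2532.0 * 0.79
  Biogas = 2000.28 m^3

2000.28


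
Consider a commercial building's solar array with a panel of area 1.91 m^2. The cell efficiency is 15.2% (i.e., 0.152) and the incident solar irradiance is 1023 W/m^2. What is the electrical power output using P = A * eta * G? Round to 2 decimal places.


Use the solar power formula P = A * eta * G.
Given: A = 1.91 m^2, eta = 0.152, G = 1023 W/m^2
P = 1.91 * 0.152 * 1023
P = 297.00 W

297.00


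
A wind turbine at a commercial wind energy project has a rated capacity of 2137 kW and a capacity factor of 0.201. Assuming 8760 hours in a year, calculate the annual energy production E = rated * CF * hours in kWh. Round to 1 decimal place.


Annual energy = rated_kW * capacity_factor * hours_per_year
Given: P_rated = 2137 kW, CF = 0.201, hours = 8760
E = 2137 * 0.201 * 8760
E = 3762744.1 kWh

3762744.1


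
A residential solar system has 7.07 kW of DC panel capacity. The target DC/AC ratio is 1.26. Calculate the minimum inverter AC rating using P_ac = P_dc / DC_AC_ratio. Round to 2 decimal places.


The inverter AC capacity is determined by the DC/AC ratio.
Given: P_dc = 7.07 kW, DC/AC ratio = 1.26
P_ac = P_dc / ratio = 7.07 / 1.26
P_ac = 5.61 kW

5.61


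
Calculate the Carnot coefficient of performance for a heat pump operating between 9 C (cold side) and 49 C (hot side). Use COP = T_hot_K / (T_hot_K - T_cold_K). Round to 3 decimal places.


Convert to Kelvin:
  T_hot = 49 + 273.15 = 322.15 K
  T_cold = 9 + 273.15 = 282.15 K
Apply Carnot COP formula:
  COP = T_hot_K / (T_hot_K - T_cold_K) = 322.15 / 40.0
  COP = 8.054

8.054


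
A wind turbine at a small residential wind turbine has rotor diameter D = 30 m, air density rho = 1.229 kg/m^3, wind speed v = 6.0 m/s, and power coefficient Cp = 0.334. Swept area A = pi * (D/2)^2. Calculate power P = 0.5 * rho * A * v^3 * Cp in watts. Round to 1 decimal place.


Step 1 -- Compute swept area:
  A = pi * (D/2)^2 = pi * (30/2)^2 = 706.86 m^2
Step 2 -- Apply wind power equation:
  P = 0.5 * rho * A * v^3 * Cp
  v^3 = 6.0^3 = 216.0
  P = 0.5 * 1.229 * 706.86 * 216.0 * 0.334
  P = 31336.8 W

31336.8


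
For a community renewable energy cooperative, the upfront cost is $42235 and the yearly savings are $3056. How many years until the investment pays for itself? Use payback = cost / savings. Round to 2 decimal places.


Simple payback period = initial cost / annual savings
Payback = 42235 / 3056
Payback = 13.82 years

13.82


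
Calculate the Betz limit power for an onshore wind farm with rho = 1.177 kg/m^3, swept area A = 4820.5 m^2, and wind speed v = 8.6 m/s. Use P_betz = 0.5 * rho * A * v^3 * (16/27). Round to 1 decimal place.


The Betz coefficient Cp_max = 16/27 = 0.5926
v^3 = 8.6^3 = 636.056
P_betz = 0.5 * rho * A * v^3 * Cp_max
P_betz = 0.5 * 1.177 * 4820.5 * 636.056 * 0.5926
P_betz = 1069276.8 W

1069276.8


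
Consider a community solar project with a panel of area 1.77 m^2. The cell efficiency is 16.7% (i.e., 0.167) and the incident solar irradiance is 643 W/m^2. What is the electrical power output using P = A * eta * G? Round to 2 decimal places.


Use the solar power formula P = A * eta * G.
Given: A = 1.77 m^2, eta = 0.167, G = 643 W/m^2
P = 1.77 * 0.167 * 643
P = 190.06 W

190.06


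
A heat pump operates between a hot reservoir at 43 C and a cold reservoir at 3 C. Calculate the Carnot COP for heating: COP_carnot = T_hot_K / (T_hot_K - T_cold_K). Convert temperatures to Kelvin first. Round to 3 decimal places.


Convert to Kelvin:
  T_hot = 43 + 273.15 = 316.15 K
  T_cold = 3 + 273.15 = 276.15 K
Apply Carnot COP formula:
  COP = T_hot_K / (T_hot_K - T_cold_K) = 316.15 / 40.0
  COP = 7.904

7.904


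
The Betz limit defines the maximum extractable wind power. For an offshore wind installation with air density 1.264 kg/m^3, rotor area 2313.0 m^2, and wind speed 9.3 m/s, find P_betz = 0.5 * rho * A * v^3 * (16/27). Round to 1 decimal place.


The Betz coefficient Cp_max = 16/27 = 0.5926
v^3 = 9.3^3 = 804.357
P_betz = 0.5 * rho * A * v^3 * Cp_max
P_betz = 0.5 * 1.264 * 2313.0 * 804.357 * 0.5926
P_betz = 696783.4 W

696783.4


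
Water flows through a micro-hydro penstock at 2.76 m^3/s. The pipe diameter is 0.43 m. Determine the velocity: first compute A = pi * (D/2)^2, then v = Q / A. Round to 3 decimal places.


Compute pipe cross-sectional area:
  A = pi * (D/2)^2 = pi * (0.43/2)^2 = 0.1452 m^2
Calculate velocity:
  v = Q / A = 2.76 / 0.1452
  v = 19.006 m/s

19.006


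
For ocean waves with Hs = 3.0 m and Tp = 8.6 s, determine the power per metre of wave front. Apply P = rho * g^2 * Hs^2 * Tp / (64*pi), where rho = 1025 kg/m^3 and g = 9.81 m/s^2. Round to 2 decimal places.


Apply wave power formula:
  g^2 = 9.81^2 = 96.2361
  Hs^2 = 3.0^2 = 9.0
  Numerator = rho * g^2 * Hs^2 * Tp = 1025 * 96.2361 * 9.0 * 8.6 = 7634890.99
  Denominator = 64 * pi = 201.0619
  P = 7634890.99 / 201.0619 = 37972.83 W/m

37972.83


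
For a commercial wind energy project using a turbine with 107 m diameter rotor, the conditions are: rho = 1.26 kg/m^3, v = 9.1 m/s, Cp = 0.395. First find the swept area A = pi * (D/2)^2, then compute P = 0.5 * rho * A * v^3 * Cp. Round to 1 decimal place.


Step 1 -- Compute swept area:
  A = pi * (D/2)^2 = pi * (107/2)^2 = 8992.02 m^2
Step 2 -- Apply wind power equation:
  P = 0.5 * rho * A * v^3 * Cp
  v^3 = 9.1^3 = 753.571
  P = 0.5 * 1.26 * 8992.02 * 753.571 * 0.395
  P = 1686239.5 W

1686239.5


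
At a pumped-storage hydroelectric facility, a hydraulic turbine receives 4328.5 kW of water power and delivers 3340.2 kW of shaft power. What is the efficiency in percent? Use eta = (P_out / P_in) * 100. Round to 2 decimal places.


Turbine efficiency = (output power / input power) * 100
eta = (3340.2 / 4328.5) * 100
eta = 77.17%

77.17


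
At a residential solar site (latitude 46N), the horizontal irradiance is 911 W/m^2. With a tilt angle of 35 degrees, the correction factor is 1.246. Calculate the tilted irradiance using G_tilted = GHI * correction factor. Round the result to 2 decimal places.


Identify the given values:
  GHI = 911 W/m^2, tilt correction factor = 1.246
Apply the formula G_tilted = GHI * factor:
  G_tilted = 911 * 1.246
  G_tilted = 1135.11 W/m^2

1135.11


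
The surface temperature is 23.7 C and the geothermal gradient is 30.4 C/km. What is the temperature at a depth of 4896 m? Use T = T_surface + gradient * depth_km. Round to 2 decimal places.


Convert depth to km: 4896 / 1000 = 4.896 km
Temperature increase = gradient * depth_km = 30.4 * 4.896 = 148.84 C
Temperature at depth = T_surface + delta_T = 23.7 + 148.84
T = 172.54 C

172.54


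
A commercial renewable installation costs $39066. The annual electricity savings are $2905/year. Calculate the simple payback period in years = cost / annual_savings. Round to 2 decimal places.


Simple payback period = initial cost / annual savings
Payback = 39066 / 2905
Payback = 13.45 years

13.45


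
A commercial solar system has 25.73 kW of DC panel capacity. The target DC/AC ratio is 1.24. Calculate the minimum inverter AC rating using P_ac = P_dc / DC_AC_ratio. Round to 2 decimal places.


The inverter AC capacity is determined by the DC/AC ratio.
Given: P_dc = 25.73 kW, DC/AC ratio = 1.24
P_ac = P_dc / ratio = 25.73 / 1.24
P_ac = 20.75 kW

20.75


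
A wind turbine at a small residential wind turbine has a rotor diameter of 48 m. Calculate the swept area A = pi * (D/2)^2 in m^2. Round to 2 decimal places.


Compute the rotor radius:
  r = D / 2 = 48 / 2 = 24.0 m
Calculate swept area:
  A = pi * r^2 = pi * 24.0^2
  A = 1809.56 m^2

1809.56


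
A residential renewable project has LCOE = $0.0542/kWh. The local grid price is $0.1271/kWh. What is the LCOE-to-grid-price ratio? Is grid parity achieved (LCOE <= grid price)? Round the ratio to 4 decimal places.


Compare LCOE to grid price:
  LCOE = $0.0542/kWh, Grid price = $0.1271/kWh
  Ratio = LCOE / grid_price = 0.0542 / 0.1271 = 0.4264
  Grid parity achieved (ratio <= 1)? yes

0.4264


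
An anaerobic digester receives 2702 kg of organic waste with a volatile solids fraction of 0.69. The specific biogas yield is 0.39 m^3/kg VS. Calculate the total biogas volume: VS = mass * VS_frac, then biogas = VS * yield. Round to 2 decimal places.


Compute volatile solids:
  VS = mass * VS_fraction = 2702 * 0.69 = 1864.38 kg
Calculate biogas volume:
  Biogas = VS * specific_yield = 1864.38 * 0.39
  Biogas = 727.11 m^3

727.11


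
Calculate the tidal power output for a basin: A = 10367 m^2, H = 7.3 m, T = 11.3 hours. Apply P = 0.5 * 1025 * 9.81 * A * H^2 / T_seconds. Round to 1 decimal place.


Convert period to seconds: T = 11.3 * 3600 = 40680.0 s
H^2 = 7.3^2 = 53.29
P = 0.5 * rho * g * A * H^2 / T
P = 0.5 * 1025 * 9.81 * 10367 * 53.29 / 40680.0
P = 68278.0 W

68278.0


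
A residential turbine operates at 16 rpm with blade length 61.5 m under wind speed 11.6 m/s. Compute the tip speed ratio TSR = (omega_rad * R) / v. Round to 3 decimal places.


Convert rotational speed to rad/s:
  omega = 16 * 2 * pi / 60 = 1.6755 rad/s
Compute tip speed:
  v_tip = omega * R = 1.6755 * 61.5 = 103.044 m/s
Tip speed ratio:
  TSR = v_tip / v_wind = 103.044 / 11.6 = 8.883

8.883


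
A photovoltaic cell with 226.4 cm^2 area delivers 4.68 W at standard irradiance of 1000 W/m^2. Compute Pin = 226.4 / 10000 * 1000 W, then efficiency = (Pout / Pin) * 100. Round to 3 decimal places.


First compute the input power:
  Pin = area_cm2 / 10000 * G = 226.4 / 10000 * 1000 = 22.64 W
Then compute efficiency:
  Efficiency = (Pout / Pin) * 100 = (4.68 / 22.64) * 100
  Efficiency = 20.671%

20.671


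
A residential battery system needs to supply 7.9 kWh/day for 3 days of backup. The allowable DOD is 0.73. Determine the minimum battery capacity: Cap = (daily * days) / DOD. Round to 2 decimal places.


Total energy needed = daily * days = 7.9 * 3 = 23.7 kWh
Account for depth of discharge:
  Cap = total_energy / DOD = 23.7 / 0.73
  Cap = 32.47 kWh

32.47


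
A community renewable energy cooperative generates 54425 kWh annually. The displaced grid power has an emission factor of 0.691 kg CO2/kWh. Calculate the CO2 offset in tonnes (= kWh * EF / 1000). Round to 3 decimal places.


CO2 offset in kg = generation * emission_factor
CO2 offset = 54425 * 0.691 = 37607.68 kg
Convert to tonnes:
  CO2 offset = 37607.68 / 1000 = 37.608 tonnes

37.608


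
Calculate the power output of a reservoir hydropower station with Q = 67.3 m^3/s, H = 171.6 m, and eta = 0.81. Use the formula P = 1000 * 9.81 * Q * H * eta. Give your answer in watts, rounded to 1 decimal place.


Apply the hydropower formula P = rho * g * Q * H * eta
rho * g = 1000 * 9.81 = 9810.0
P = 9810.0 * 67.3 * 171.6 * 0.81
P = 91766966.1 W

91766966.1


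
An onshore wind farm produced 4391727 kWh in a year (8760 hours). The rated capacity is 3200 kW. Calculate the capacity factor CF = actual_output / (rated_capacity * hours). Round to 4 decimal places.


Capacity factor = actual output / maximum possible output
Maximum possible = rated * hours = 3200 * 8760 = 28032000 kWh
CF = 4391727 / 28032000
CF = 0.1567

0.1567


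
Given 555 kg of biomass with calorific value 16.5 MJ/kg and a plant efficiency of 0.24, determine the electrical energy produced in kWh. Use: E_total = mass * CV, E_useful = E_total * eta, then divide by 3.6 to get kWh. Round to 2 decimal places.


Total energy = mass * CV = 555 * 16.5 = 9157.5 MJ
Useful energy = total * eta = 9157.5 * 0.24 = 2197.8 MJ
Convert to kWh: 2197.8 / 3.6
Useful energy = 610.50 kWh

610.50


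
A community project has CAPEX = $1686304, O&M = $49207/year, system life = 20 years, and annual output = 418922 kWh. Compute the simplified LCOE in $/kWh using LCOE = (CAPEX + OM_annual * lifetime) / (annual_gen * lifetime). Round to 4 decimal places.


Total cost = CAPEX + OM * lifetime = 1686304 + 49207 * 20 = 1686304 + 984140 = 2670444
Total generation = annual * lifetime = 418922 * 20 = 8378440 kWh
LCOE = 2670444 / 8378440
LCOE = 0.3187 $/kWh

0.3187


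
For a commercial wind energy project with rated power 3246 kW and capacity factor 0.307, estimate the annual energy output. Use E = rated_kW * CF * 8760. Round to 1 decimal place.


Annual energy = rated_kW * capacity_factor * hours_per_year
Given: P_rated = 3246 kW, CF = 0.307, hours = 8760
E = 3246 * 0.307 * 8760
E = 8729532.7 kWh

8729532.7


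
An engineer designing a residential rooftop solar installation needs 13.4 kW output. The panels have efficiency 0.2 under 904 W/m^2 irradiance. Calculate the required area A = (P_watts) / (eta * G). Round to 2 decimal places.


Convert target power to watts: P = 13.4 * 1000 = 13400.0 W
Compute denominator: eta * G = 0.2 * 904 = 180.8
Required area A = P / (eta * G) = 13400.0 / 180.8
A = 74.12 m^2

74.12


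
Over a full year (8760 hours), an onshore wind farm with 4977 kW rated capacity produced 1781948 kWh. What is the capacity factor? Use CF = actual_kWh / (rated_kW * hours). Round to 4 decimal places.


Capacity factor = actual output / maximum possible output
Maximum possible = rated * hours = 4977 * 8760 = 43598520 kWh
CF = 1781948 / 43598520
CF = 0.0409

0.0409


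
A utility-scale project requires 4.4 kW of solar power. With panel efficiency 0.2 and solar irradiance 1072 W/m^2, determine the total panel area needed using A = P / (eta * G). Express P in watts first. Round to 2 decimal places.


Convert target power to watts: P = 4.4 * 1000 = 4400.0 W
Compute denominator: eta * G = 0.2 * 1072 = 214.4
Required area A = P / (eta * G) = 4400.0 / 214.4
A = 20.52 m^2

20.52


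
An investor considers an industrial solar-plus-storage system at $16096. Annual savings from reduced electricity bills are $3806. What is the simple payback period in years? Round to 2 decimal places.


Simple payback period = initial cost / annual savings
Payback = 16096 / 3806
Payback = 4.23 years

4.23


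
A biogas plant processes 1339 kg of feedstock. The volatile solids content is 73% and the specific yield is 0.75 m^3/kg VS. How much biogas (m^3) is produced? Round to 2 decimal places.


Compute volatile solids:
  VS = mass * VS_fraction = 1339 * 0.73 = 977.47 kg
Calculate biogas volume:
  Biogas = VS * specific_yield = 977.47 * 0.75
  Biogas = 733.10 m^3

733.10


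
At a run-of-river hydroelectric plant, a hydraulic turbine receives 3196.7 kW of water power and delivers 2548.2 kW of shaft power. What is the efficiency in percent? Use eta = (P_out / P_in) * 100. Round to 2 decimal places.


Turbine efficiency = (output power / input power) * 100
eta = (2548.2 / 3196.7) * 100
eta = 79.71%

79.71


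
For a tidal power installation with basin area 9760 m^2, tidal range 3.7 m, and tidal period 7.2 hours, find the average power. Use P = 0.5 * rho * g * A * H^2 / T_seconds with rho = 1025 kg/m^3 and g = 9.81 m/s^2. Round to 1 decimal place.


Convert period to seconds: T = 7.2 * 3600 = 25920.0 s
H^2 = 3.7^2 = 13.69
P = 0.5 * rho * g * A * H^2 / T
P = 0.5 * 1025 * 9.81 * 9760 * 13.69 / 25920.0
P = 25916.8 W

25916.8


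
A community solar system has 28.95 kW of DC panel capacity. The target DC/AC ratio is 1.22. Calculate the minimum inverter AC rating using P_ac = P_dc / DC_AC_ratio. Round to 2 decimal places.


The inverter AC capacity is determined by the DC/AC ratio.
Given: P_dc = 28.95 kW, DC/AC ratio = 1.22
P_ac = P_dc / ratio = 28.95 / 1.22
P_ac = 23.73 kW

23.73


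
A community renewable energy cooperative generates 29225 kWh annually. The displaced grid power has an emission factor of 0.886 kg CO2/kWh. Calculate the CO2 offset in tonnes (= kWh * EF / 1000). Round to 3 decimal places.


CO2 offset in kg = generation * emission_factor
CO2 offset = 29225 * 0.886 = 25893.35 kg
Convert to tonnes:
  CO2 offset = 25893.35 / 1000 = 25.893 tonnes

25.893


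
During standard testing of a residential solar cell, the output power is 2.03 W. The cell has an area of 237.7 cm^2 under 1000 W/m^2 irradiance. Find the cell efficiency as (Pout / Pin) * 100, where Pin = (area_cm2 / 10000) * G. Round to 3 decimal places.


First compute the input power:
  Pin = area_cm2 / 10000 * G = 237.7 / 10000 * 1000 = 23.77 W
Then compute efficiency:
  Efficiency = (Pout / Pin) * 100 = (2.03 / 23.77) * 100
  Efficiency = 8.540%

8.540


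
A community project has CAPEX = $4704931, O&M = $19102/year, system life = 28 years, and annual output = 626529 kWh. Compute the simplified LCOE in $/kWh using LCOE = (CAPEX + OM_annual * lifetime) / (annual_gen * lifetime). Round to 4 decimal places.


Total cost = CAPEX + OM * lifetime = 4704931 + 19102 * 28 = 4704931 + 534856 = 5239787
Total generation = annual * lifetime = 626529 * 28 = 17542812 kWh
LCOE = 5239787 / 17542812
LCOE = 0.2987 $/kWh

0.2987


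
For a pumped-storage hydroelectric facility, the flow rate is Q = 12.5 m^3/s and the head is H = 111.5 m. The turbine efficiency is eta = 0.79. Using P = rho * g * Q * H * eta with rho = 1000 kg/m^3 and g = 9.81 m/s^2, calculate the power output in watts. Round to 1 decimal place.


Apply the hydropower formula P = rho * g * Q * H * eta
rho * g = 1000 * 9.81 = 9810.0
P = 9810.0 * 12.5 * 111.5 * 0.79
P = 10801423.1 W

10801423.1


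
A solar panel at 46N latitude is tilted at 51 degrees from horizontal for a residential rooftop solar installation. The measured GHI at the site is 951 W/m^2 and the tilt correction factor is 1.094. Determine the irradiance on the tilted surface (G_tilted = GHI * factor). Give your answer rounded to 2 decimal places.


Identify the given values:
  GHI = 951 W/m^2, tilt correction factor = 1.094
Apply the formula G_tilted = GHI * factor:
  G_tilted = 951 * 1.094
  G_tilted = 1040.39 W/m^2

1040.39


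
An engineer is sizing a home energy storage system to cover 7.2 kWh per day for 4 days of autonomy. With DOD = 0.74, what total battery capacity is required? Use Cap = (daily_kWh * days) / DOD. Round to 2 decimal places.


Total energy needed = daily * days = 7.2 * 4 = 28.8 kWh
Account for depth of discharge:
  Cap = total_energy / DOD = 28.8 / 0.74
  Cap = 38.92 kWh

38.92


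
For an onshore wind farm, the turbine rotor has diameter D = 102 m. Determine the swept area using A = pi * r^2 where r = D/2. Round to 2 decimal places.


Compute the rotor radius:
  r = D / 2 = 102 / 2 = 51.0 m
Calculate swept area:
  A = pi * r^2 = pi * 51.0^2
  A = 8171.28 m^2

8171.28


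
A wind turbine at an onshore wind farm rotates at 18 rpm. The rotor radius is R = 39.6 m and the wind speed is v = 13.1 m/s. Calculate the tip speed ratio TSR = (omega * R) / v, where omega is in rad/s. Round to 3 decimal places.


Convert rotational speed to rad/s:
  omega = 18 * 2 * pi / 60 = 1.885 rad/s
Compute tip speed:
  v_tip = omega * R = 1.885 * 39.6 = 74.644 m/s
Tip speed ratio:
  TSR = v_tip / v_wind = 74.644 / 13.1 = 5.698

5.698


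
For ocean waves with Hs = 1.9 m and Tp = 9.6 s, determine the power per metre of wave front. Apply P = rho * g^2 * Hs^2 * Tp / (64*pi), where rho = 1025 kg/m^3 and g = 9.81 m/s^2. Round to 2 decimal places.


Apply wave power formula:
  g^2 = 9.81^2 = 96.2361
  Hs^2 = 1.9^2 = 3.61
  Numerator = rho * g^2 * Hs^2 * Tp = 1025 * 96.2361 * 3.61 * 9.6 = 3418537.24
  Denominator = 64 * pi = 201.0619
  P = 3418537.24 / 201.0619 = 17002.41 W/m

17002.41


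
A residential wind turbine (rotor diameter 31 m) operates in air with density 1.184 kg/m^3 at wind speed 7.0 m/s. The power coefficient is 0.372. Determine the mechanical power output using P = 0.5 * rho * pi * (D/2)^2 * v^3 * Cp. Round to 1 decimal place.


Step 1 -- Compute swept area:
  A = pi * (D/2)^2 = pi * (31/2)^2 = 754.77 m^2
Step 2 -- Apply wind power equation:
  P = 0.5 * rho * A * v^3 * Cp
  v^3 = 7.0^3 = 343.0
  P = 0.5 * 1.184 * 754.77 * 343.0 * 0.372
  P = 57012.8 W

57012.8


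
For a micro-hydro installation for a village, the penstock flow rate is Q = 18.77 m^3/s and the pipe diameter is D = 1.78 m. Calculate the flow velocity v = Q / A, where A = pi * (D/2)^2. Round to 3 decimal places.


Compute pipe cross-sectional area:
  A = pi * (D/2)^2 = pi * (1.78/2)^2 = 2.4885 m^2
Calculate velocity:
  v = Q / A = 18.77 / 2.4885
  v = 7.543 m/s

7.543


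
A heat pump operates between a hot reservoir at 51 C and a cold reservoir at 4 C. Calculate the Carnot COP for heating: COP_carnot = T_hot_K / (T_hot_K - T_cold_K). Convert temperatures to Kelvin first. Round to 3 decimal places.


Convert to Kelvin:
  T_hot = 51 + 273.15 = 324.15 K
  T_cold = 4 + 273.15 = 277.15 K
Apply Carnot COP formula:
  COP = T_hot_K / (T_hot_K - T_cold_K) = 324.15 / 47.0
  COP = 6.897

6.897


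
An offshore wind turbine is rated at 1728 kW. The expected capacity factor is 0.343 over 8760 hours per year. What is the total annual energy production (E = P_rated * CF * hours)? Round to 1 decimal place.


Annual energy = rated_kW * capacity_factor * hours_per_year
Given: P_rated = 1728 kW, CF = 0.343, hours = 8760
E = 1728 * 0.343 * 8760
E = 5192087.0 kWh

5192087.0


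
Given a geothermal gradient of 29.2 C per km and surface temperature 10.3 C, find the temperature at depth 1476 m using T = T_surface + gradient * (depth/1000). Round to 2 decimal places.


Convert depth to km: 1476 / 1000 = 1.476 km
Temperature increase = gradient * depth_km = 29.2 * 1.476 = 43.1 C
Temperature at depth = T_surface + delta_T = 10.3 + 43.1
T = 53.40 C

53.40


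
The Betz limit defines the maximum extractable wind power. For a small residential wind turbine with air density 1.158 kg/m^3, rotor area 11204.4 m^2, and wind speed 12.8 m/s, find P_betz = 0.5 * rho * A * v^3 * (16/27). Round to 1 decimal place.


The Betz coefficient Cp_max = 16/27 = 0.5926
v^3 = 12.8^3 = 2097.152
P_betz = 0.5 * rho * A * v^3 * Cp_max
P_betz = 0.5 * 1.158 * 11204.4 * 2097.152 * 0.5926
P_betz = 8062195.0 W

8062195.0


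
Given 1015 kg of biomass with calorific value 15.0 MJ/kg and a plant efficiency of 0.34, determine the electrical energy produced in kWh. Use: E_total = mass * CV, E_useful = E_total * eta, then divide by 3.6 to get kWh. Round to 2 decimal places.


Total energy = mass * CV = 1015 * 15.0 = 15225.0 MJ
Useful energy = total * eta = 15225.0 * 0.34 = 5176.5 MJ
Convert to kWh: 5176.5 / 3.6
Useful energy = 1437.92 kWh

1437.92


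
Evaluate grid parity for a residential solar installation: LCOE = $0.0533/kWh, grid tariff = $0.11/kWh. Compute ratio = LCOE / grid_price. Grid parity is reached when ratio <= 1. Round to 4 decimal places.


Compare LCOE to grid price:
  LCOE = $0.0533/kWh, Grid price = $0.11/kWh
  Ratio = LCOE / grid_price = 0.0533 / 0.11 = 0.4845
  Grid parity achieved (ratio <= 1)? yes

0.4845


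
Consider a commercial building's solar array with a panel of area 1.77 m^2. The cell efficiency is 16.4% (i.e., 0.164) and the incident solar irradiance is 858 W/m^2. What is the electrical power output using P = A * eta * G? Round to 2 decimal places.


Use the solar power formula P = A * eta * G.
Given: A = 1.77 m^2, eta = 0.164, G = 858 W/m^2
P = 1.77 * 0.164 * 858
P = 249.06 W

249.06


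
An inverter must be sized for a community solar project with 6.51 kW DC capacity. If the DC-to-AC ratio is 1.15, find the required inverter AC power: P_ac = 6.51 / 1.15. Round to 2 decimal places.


The inverter AC capacity is determined by the DC/AC ratio.
Given: P_dc = 6.51 kW, DC/AC ratio = 1.15
P_ac = P_dc / ratio = 6.51 / 1.15
P_ac = 5.66 kW

5.66


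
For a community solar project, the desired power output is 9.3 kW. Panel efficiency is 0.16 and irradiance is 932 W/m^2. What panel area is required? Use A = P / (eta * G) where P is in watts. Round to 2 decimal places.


Convert target power to watts: P = 9.3 * 1000 = 9300.0 W
Compute denominator: eta * G = 0.16 * 932 = 149.12
Required area A = P / (eta * G) = 9300.0 / 149.12
A = 62.37 m^2

62.37


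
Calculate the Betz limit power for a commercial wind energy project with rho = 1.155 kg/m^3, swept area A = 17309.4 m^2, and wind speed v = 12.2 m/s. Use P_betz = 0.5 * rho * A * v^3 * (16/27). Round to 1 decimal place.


The Betz coefficient Cp_max = 16/27 = 0.5926
v^3 = 12.2^3 = 1815.848
P_betz = 0.5 * rho * A * v^3 * Cp_max
P_betz = 0.5 * 1.155 * 17309.4 * 1815.848 * 0.5926
P_betz = 10756468.6 W

10756468.6


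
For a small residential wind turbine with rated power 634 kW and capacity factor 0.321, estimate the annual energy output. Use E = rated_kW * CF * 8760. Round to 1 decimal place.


Annual energy = rated_kW * capacity_factor * hours_per_year
Given: P_rated = 634 kW, CF = 0.321, hours = 8760
E = 634 * 0.321 * 8760
E = 1782782.6 kWh

1782782.6


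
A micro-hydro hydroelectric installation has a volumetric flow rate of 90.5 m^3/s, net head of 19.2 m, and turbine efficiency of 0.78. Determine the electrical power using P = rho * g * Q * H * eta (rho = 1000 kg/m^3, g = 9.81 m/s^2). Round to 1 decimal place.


Apply the hydropower formula P = rho * g * Q * H * eta
rho * g = 1000 * 9.81 = 9810.0
P = 9810.0 * 90.5 * 19.2 * 0.78
P = 13295767.7 W

13295767.7


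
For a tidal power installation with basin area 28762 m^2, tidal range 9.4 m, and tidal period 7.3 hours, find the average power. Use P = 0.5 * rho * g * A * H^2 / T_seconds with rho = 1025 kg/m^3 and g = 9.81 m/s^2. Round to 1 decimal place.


Convert period to seconds: T = 7.3 * 3600 = 26280.0 s
H^2 = 9.4^2 = 88.36
P = 0.5 * rho * g * A * H^2 / T
P = 0.5 * 1025 * 9.81 * 28762 * 88.36 / 26280.0
P = 486197.0 W

486197.0


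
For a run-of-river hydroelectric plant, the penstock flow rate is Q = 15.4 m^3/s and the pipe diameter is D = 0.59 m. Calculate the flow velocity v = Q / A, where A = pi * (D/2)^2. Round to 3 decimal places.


Compute pipe cross-sectional area:
  A = pi * (D/2)^2 = pi * (0.59/2)^2 = 0.2734 m^2
Calculate velocity:
  v = Q / A = 15.4 / 0.2734
  v = 56.328 m/s

56.328


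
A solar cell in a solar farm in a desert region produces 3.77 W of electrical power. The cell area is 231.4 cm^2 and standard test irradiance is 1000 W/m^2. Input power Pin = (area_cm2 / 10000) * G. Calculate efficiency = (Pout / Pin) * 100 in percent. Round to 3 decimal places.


First compute the input power:
  Pin = area_cm2 / 10000 * G = 231.4 / 10000 * 1000 = 23.14 W
Then compute efficiency:
  Efficiency = (Pout / Pin) * 100 = (3.77 / 23.14) * 100
  Efficiency = 16.292%

16.292


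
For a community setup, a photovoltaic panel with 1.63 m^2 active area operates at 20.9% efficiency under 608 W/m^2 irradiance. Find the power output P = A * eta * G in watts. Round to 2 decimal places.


Use the solar power formula P = A * eta * G.
Given: A = 1.63 m^2, eta = 0.209, G = 608 W/m^2
P = 1.63 * 0.209 * 608
P = 207.13 W

207.13


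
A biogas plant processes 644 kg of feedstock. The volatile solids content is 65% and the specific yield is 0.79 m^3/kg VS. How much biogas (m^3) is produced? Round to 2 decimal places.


Compute volatile solids:
  VS = mass * VS_fraction = 644 * 0.65 = 418.6 kg
Calculate biogas volume:
  Biogas = VS * specific_yield = 418.6 * 0.79
  Biogas = 330.69 m^3

330.69


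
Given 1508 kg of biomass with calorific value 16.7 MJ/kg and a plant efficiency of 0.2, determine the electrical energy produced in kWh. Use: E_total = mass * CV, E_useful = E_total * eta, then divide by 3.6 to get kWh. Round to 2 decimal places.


Total energy = mass * CV = 1508 * 16.7 = 25183.6 MJ
Useful energy = total * eta = 25183.6 * 0.2 = 5036.72 MJ
Convert to kWh: 5036.72 / 3.6
Useful energy = 1399.09 kWh

1399.09


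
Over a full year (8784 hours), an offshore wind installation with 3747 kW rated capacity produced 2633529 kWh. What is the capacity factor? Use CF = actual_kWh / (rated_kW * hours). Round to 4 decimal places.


Capacity factor = actual output / maximum possible output
Maximum possible = rated * hours = 3747 * 8784 = 32913648 kWh
CF = 2633529 / 32913648
CF = 0.0800

0.0800


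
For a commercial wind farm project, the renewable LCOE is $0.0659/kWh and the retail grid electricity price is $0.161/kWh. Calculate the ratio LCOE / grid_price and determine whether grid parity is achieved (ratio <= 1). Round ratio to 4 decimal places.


Compare LCOE to grid price:
  LCOE = $0.0659/kWh, Grid price = $0.161/kWh
  Ratio = LCOE / grid_price = 0.0659 / 0.161 = 0.4093
  Grid parity achieved (ratio <= 1)? yes

0.4093


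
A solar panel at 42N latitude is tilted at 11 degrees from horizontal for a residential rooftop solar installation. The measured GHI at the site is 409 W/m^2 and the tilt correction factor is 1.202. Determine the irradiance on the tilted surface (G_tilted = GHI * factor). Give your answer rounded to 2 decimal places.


Identify the given values:
  GHI = 409 W/m^2, tilt correction factor = 1.202
Apply the formula G_tilted = GHI * factor:
  G_tilted = 409 * 1.202
  G_tilted = 491.62 W/m^2

491.62


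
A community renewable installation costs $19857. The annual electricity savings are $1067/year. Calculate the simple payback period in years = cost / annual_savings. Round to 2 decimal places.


Simple payback period = initial cost / annual savings
Payback = 19857 / 1067
Payback = 18.61 years

18.61


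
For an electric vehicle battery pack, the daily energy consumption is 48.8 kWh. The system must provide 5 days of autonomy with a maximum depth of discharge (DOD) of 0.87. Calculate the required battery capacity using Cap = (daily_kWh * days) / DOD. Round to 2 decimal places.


Total energy needed = daily * days = 48.8 * 5 = 244.0 kWh
Account for depth of discharge:
  Cap = total_energy / DOD = 244.0 / 0.87
  Cap = 280.46 kWh

280.46


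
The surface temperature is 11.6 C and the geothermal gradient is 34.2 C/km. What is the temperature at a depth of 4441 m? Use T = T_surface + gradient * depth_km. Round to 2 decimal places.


Convert depth to km: 4441 / 1000 = 4.441 km
Temperature increase = gradient * depth_km = 34.2 * 4.441 = 151.88 C
Temperature at depth = T_surface + delta_T = 11.6 + 151.88
T = 163.48 C

163.48


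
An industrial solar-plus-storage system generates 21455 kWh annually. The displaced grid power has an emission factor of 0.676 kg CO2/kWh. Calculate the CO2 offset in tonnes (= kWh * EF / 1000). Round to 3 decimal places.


CO2 offset in kg = generation * emission_factor
CO2 offset = 21455 * 0.676 = 14503.58 kg
Convert to tonnes:
  CO2 offset = 14503.58 / 1000 = 14.504 tonnes

14.504


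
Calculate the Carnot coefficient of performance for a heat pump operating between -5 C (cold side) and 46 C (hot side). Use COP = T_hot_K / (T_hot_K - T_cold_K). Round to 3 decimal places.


Convert to Kelvin:
  T_hot = 46 + 273.15 = 319.15 K
  T_cold = -5 + 273.15 = 268.15 K
Apply Carnot COP formula:
  COP = T_hot_K / (T_hot_K - T_cold_K) = 319.15 / 51.0
  COP = 6.258

6.258


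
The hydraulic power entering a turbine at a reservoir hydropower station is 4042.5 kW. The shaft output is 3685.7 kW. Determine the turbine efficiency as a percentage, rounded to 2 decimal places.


Turbine efficiency = (output power / input power) * 100
eta = (3685.7 / 4042.5) * 100
eta = 91.17%

91.17


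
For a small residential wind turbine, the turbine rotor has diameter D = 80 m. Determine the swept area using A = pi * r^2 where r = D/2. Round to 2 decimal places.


Compute the rotor radius:
  r = D / 2 = 80 / 2 = 40.0 m
Calculate swept area:
  A = pi * r^2 = pi * 40.0^2
  A = 5026.55 m^2

5026.55


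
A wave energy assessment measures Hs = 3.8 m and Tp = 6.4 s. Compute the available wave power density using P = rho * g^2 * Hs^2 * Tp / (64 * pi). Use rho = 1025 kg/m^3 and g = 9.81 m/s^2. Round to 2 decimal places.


Apply wave power formula:
  g^2 = 9.81^2 = 96.2361
  Hs^2 = 3.8^2 = 14.44
  Numerator = rho * g^2 * Hs^2 * Tp = 1025 * 96.2361 * 14.44 * 6.4 = 9116099.3
  Denominator = 64 * pi = 201.0619
  P = 9116099.3 / 201.0619 = 45339.76 W/m

45339.76
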